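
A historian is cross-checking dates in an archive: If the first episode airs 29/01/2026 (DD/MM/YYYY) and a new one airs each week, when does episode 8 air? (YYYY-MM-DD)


First occurrence: 2026-01-29 (occurrence 1)
Each occurrence is 7 days after the previous.
Occurrence 8 is 7 weeks after the first.
7 weeks = 49 days
2026-01-29 + 49 days = 2026-03-19

2026-03-19


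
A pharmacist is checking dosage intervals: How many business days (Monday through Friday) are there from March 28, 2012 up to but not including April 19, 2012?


Start: 2012-03-28 (Wednesday)
End (exclusive): 2012-04-19 (Thursday)
Total calendar days: 22
Full weeks: 22 // 7 = 3 -> 15 weekdays
Remaining 1 days starting on Wednesday:
  Wed(w) -> 1 weekdays
Total business days: 15 + 1 = 16

16


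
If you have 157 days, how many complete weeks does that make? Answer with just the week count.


Total days: 157
Days per week: 7
Division: 157 / 7 = 22 remainder 3
Complete weeks: 22
Remaining days: 3

22


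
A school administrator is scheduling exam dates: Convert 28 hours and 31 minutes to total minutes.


Hours: 28
Minutes: 31
Convert hours to minutes: 28 x 60 = 1680
Add remaining minutes: 1680 + 31 = 1711

1711


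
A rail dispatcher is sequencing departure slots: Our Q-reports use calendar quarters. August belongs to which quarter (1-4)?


Month: August (month 8)
Q1: January-March (months 1-3)
Q2: April-June (months 4-6)
Q3: July-September (months 7-9)
Q4: October-December (months 10-12)
Month 8 falls in Q3

3


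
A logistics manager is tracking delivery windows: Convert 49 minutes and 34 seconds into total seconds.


Minutes: 49
Seconds: 34
Convert minutes to seconds: 49 x 60 = 2940
Add remaining seconds: 2940 + 34 = 2974

2974


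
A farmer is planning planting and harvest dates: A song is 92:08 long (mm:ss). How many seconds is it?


Minutes: 92
Extra seconds: 8
Seconds per minute: 60
Minutes to seconds: 92 x 60 = 5520
Total: 5520 + 8 = 5528

5528


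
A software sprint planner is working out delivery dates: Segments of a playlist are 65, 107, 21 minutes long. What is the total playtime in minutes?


Durations: 65, 107, 21
Running sum: 65
+ 107 = 172
+ 21 = 193
Total duration: 193 minutes
That is 3 hours and 13 minutes

193


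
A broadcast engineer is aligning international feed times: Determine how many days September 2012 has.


Month: September
Year: 2012
September is a 30-day month
Total: 30 days

30


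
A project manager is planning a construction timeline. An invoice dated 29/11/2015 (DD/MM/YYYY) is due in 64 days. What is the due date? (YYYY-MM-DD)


Start: 2015-11-29
Adding 64 days
Days remaining in November: 1
After November: 63 days still to add
December 2015: 31 days, 32 remaining
January 2016: 31 days, 1 remaining
February 2016 has 29 days, need 1
Result: 2016-02-01

2016-02-01


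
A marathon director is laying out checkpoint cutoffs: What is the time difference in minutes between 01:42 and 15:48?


Start time: 01:42 = 102 minutes from midnight
End time: 15:48 = 948 minutes from midnight
Difference: 948 - 102 = 846 minutes
That is 14 hours and 6 minutes

846


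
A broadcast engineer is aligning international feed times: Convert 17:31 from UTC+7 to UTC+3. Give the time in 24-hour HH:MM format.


Local time: 17:31 at UTC+7 (offset 7h)
Target zone: UTC+3 (offset 3h)
Difference: 3 - (7) = -4 hours
Calculation: 17 + (-4) = 13
Result: 13:31

13:31


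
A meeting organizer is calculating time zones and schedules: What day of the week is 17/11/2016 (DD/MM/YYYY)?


Date: 2016-11-17
January 1, 2016 is a Friday
Day of year: 322
Offset from Jan 1: 321 days
321 mod 7 = 6
Result: Thursday

Thursday


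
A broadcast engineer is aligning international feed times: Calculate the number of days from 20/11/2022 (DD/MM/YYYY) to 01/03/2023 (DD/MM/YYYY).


Start date: 2022-11-20
End date: 2023-03-01
Nov 2022: +11 days
Dec 2022: +31 days
Jan 2023: +31 days
Feb 2023: +28 days
Total: 101 days

101


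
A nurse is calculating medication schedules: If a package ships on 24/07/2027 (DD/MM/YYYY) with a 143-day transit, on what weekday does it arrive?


Start: 2027-07-24 (Saturday)
Step 1 - find target date: add 143 days
  2027-07-24 + 143 days = 2027-12-14
Step 2 - day of week:
  143 mod 7 = 3
  Saturday + 3 days -> Tuesday
Result: Tuesday (2027-12-14)

Tuesday


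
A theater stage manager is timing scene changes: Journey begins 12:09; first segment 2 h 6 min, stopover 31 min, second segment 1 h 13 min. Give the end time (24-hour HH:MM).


Depart: 12:09
Leg 1: +126 min -> 14:15
Layover: +31 min -> 14:46
Leg 2: +73 min -> 15:59
Total travel: 230 minutes = 3h 50m
Arrival: 15:59

15:59


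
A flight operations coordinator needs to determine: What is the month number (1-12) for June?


Calendar month order:
5. May
6. June <--
7. July
June is month number 6

6


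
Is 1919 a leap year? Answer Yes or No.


Year: 1919
Divisible by 4? 1919 / 4 = 479.75 -> No
Not divisible by 4, so NOT a leap year

No


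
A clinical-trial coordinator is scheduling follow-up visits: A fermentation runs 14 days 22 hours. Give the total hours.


Days: 14
Extra hours: 22
Hours per day: 24
Days to hours: 14 x 24 = 336
Total: 336 + 22 = 358

358


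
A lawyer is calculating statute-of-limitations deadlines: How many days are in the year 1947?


Year: 1947
Check leap year rules:
Divisible by 4? No
1947 is not a leap year
Days: 365

365


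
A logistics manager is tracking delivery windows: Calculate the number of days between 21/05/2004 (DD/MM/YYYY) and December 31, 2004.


Start: May 21, 2004
End: December 31, 2004
Days left in May: 10
June: 30
July: 31
August: 31
September: 30
... plus remaining months
Sum of remaining months: 214
Total: 10 + 214 = 224

224


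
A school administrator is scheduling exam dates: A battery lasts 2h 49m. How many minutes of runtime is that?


Hours: 2
Extra minutes: 49
Minutes per hour: 60
Hours to minutes: 2 x 60 = 120
Total: 120 + 49 = 169

169


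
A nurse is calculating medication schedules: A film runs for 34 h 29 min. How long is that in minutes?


Hours: 34
Minutes: 29
Convert hours to minutes: 34 x 60 = 2040
Add remaining minutes: 2040 + 29 = 2069

2069


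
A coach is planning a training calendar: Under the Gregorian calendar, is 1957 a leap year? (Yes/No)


Year: 1957
Divisible by 4? 1957 / 4 = 489.25 -> No
Not divisible by 4, so NOT a leap year

No


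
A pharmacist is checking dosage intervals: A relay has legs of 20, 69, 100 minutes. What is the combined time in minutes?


Durations: 20, 69, 100
Running sum: 20
+ 69 = 89
+ 100 = 189
Total duration: 189 minutes
That is 3 hours and 9 minutes

189


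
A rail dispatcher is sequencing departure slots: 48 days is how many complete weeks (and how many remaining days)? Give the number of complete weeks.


Total days: 48
Days per week: 7
Division: 48 / 7 = 6 remainder 6
Complete weeks: 6
Remaining days: 6

6


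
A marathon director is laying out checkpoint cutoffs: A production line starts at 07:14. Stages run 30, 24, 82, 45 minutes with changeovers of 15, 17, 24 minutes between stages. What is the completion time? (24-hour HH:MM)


Start: 07:14 = 434 min from midnight
  after task 1 (30 min): 07:44
  after break (15 min): 07:59
  after task 2 (24 min): 08:23
  after break (17 min): 08:40
  after task 3 (82 min): 10:02
  after break (24 min): 10:26
  after task 4 (45 min): 11:11
Total elapsed: 237 minutes
End time: 11:11

11:11


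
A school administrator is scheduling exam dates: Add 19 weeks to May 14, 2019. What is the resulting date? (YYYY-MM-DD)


Start: 2019-05-14
Weeks to add: 19
Convert to days: 19 x 7 = 133 days
Add 133 days to 2019-05-14
Result: 2019-09-24

2019-09-24


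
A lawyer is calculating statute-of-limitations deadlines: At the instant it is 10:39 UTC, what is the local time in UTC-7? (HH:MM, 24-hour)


Local time: 10:39 at UTC (offset 0h)
Target zone: UTC-7 (offset -7h)
Difference: -7 - (0) = -7 hours
Calculation: 10 + (-7) = 3
Result: 03:39

03:39


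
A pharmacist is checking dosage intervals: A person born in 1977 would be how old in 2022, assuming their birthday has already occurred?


Birth year: 1977
Current year: 2022
Age = current year - birth year
Age = 2022 - 1977 = 45

45


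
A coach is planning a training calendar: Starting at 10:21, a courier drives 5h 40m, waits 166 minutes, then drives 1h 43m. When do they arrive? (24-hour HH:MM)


Depart: 10:21
Leg 1: +340 min -> 16:01
Layover: +166 min -> 18:47
Leg 2: +103 min -> 20:30
Total travel: 609 minutes = 10h 9m
Arrival: 20:30

20:30


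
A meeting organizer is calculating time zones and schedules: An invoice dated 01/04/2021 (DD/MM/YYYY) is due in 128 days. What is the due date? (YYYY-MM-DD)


Start: 2021-04-01
Adding 128 days
Days remaining in April: 29
After April: 99 days still to add
May 2021: 31 days, 68 remaining
June 2021: 30 days, 38 remaining
July 2021: 31 days, 7 remaining
August 2021 has 31 days, need 7
Result: 2021-08-07

2021-08-07


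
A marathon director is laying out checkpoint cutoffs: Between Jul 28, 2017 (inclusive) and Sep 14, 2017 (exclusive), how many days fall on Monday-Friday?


Start: 2017-07-28 (Friday)
End (exclusive): 2017-09-14 (Thursday)
Total calendar days: 48
Full weeks: 48 // 7 = 6 -> 30 weekdays
Remaining 6 days starting on Friday:
  Fri(w), Sat(-), Sun(-), Mon(w), Tue(w), Wed(w) -> 4 weekdays
Total business days: 30 + 4 = 34

34


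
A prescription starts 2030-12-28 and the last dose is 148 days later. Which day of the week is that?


Start: 2030-12-28 (Saturday)
Step 1 - find target date: add 148 days
  2030-12-28 + 148 days = 2031-05-25
Step 2 - day of week:
  148 mod 7 = 1
  Saturday + 1 days -> Sunday
Result: Sunday (2031-05-25)

Sunday


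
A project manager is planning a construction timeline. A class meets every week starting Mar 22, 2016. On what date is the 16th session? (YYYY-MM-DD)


First occurrence: 2016-03-22 (occurrence 1)
Each occurrence is 7 days after the previous.
Occurrence 16 is 15 weeks after the first.
15 weeks = 105 days
2016-03-22 + 105 days = 2016-07-05

2016-07-05


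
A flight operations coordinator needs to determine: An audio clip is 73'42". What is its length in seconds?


Minutes: 73
Seconds: 42
Convert minutes to seconds: 73 x 60 = 4380
Add remaining seconds: 4380 + 42 = 4422

4422


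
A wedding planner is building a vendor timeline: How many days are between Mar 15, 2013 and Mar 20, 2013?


Start date: 2013-03-15
End date: 2013-03-20
Mar 2013: +5 days
Total: 5 days

5


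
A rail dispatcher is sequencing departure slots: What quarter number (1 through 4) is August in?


Month: August (month 8)
Q1: January-March (months 1-3)
Q2: April-June (months 4-6)
Q3: July-September (months 7-9)
Q4: October-December (months 10-12)
Month 8 falls in Q3

3


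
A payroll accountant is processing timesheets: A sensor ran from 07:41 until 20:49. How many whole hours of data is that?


Start: 07:41
End: 20:49
Hour difference: 20 - 7 = 13 hours
Minute difference: 49 - 41 = 8 minutes
Total minutes: 788
Complete hours: 788 / 60 = 13 (remainder 8)

13


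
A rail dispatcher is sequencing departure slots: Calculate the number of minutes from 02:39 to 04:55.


Start time: 02:39 = 159 minutes from midnight
End time: 04:55 = 295 minutes from midnight
Difference: 295 - 159 = 136 minutes
That is 2 hours and 16 minutes

136


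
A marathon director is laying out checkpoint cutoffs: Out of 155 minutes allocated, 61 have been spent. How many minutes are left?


Total budget: 155 minutes
Time used: 61 minutes
Remaining: 155 - 61 = 94 minutes
Percent used: 39.4%
Percent remaining: 60.6%

94


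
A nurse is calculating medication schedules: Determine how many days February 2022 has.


Month: February
Year: 2022
2022 is not a leap year
February has 28 days
Total: 28 days

28


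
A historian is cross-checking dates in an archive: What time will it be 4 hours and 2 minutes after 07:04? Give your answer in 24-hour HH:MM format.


Start time: 07:04
Adding: 4 hours 2 minutes
Minutes: 4 + 2 = 6
Hours: 7 + 4 + 0 = 11
Result: 11:06

11:06


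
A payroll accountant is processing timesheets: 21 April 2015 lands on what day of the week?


Date: 2015-04-21
January 1, 2015 is a Thursday
Day of year: 111
Offset from Jan 1: 110 days
110 mod 7 = 5
Result: Tuesday

Tuesday


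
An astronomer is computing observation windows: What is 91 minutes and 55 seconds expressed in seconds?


Minutes: 91
Extra seconds: 55
Seconds per minute: 60
Minutes to seconds: 91 x 60 = 5460
Total: 5460 + 55 = 5515

5515


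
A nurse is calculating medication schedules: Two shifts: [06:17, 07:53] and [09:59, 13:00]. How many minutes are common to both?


Interval A: [377, 473] minutes from midnight
Interval B: [599, 780] minutes from midnight
Overlap start = max(377, 599) = 599
Overlap end = min(473, 780) = 473
End <= start, so the intervals do not overlap: 0 minutes

0


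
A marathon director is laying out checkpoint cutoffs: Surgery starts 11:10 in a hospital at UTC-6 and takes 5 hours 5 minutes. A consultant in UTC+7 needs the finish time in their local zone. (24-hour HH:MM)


Start: 11:10 in UTC-6
Step 1 - add duration:
  minutes: 10 + 5 = 15
  hours: 11 + 5 + 0 = 16
  end in UTC-6: 16:15
Step 2 - convert UTC-6 -> UTC+7:
  offset difference: 7 - (-6) = 13 hours
  16 + (13) = 29 -> mod 24 = 5
Result: 05:15 in UTC+7

05:15


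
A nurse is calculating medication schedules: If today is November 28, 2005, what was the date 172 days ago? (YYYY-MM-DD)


Start: 2005-11-28
Subtracting 172 days
Days already passed in November: 28
After going back through November: 144 more days to subtract
October 2005: 31 days, 113 remaining
September 2005: 30 days, 83 remaining
August 2005: 31 days, 52 remaining
July 2005: 31 days, 21 remaining
Result: 2005-06-09

2005-06-09


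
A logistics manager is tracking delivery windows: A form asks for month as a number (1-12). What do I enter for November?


Calendar month order:
10. October
11. November <--
12. December
November is month number 11

11


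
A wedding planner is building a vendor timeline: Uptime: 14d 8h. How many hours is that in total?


Days: 14
Extra hours: 8
Hours per day: 24
Days to hours: 14 x 24 = 336
Total: 336 + 8 = 344

344


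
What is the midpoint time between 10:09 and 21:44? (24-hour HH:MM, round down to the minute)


Start time: 10:09 = 609 minutes from midnight
End time: 21:44 = 1304 minutes from midnight
Sum: 609 + 1304 = 1913
Midpoint: 1913 / 2 = 956 minutes
Convert: 956 / 60 = 15 hours, 56 minutes
Result: 15:56

15:56


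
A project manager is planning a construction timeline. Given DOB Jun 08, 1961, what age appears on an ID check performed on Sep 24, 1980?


Birth: 1961-06-08
Reference: 1980-09-24
Year difference: 1980 - 1961 = 19
Has birthday (06-08) occurred by 09-24? Yes
Age in full years: 19

19


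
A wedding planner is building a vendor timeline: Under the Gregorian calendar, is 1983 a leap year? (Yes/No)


Year: 1983
Divisible by 4? 1983 / 4 = 495.75 -> No
Not divisible by 4, so NOT a leap year

No


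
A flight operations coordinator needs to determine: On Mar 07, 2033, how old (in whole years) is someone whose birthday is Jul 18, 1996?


Birth: 1996-07-18
Reference: 2033-03-07
Year difference: 2033 - 1996 = 37
Has birthday (07-18) occurred by 03-07? No
Birthday not yet reached this year -> subtract 1
Age in full years: 36

36


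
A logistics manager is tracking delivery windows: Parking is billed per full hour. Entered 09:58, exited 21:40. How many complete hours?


Start: 09:58
End: 21:40
Hour difference: 21 - 9 = 12 hours
Minute difference: 40 - 58 = -18 minutes
Total minutes: 702
Complete hours: 702 / 60 = 11 (remainder 42)

11


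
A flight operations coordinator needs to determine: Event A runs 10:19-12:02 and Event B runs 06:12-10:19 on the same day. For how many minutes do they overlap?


Interval A: [619, 722] minutes from midnight
Interval B: [372, 619] minutes from midnight
Overlap start = max(619, 372) = 619
Overlap end = min(722, 619) = 619
End <= start, so the intervals do not overlap: 0 minutes

0


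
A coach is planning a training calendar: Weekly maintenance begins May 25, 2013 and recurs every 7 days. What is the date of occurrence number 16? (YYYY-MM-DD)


First occurrence: 2013-05-25 (occurrence 1)
Each occurrence is 7 days after the previous.
Occurrence 16 is 15 weeks after the first.
15 weeks = 105 days
2013-05-25 + 105 days = 2013-09-07

2013-09-07


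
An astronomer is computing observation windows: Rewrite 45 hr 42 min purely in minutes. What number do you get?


Hours: 45
Extra minutes: 42
Minutes per hour: 60
Hours to minutes: 45 x 60 = 2700
Total: 2700 + 42 = 2742

2742


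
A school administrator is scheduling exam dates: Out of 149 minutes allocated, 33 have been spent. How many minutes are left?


Total budget: 149 minutes
Time used: 33 minutes
Remaining: 149 - 33 = 116 minutes
Percent used: 22.1%
Percent remaining: 77.9%

116


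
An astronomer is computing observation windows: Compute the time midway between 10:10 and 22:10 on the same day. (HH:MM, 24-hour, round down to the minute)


Start time: 10:10 = 610 minutes from midnight
End time: 22:10 = 1330 minutes from midnight
Sum: 610 + 1330 = 1940
Midpoint: 1940 / 2 = 970 minutes
Convert: 970 / 60 = 16 hours, 10 minutes
Result: 16:10

16:10


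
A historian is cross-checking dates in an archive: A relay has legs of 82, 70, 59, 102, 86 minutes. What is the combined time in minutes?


Durations: 82, 70, 59, 102, 86
Running sum: 82
+ 70 = 152
+ 59 = 211
+ 102 = 313
+ 86 = 399
Total duration: 399 minutes
That is 6 hours and 39 minutes

399


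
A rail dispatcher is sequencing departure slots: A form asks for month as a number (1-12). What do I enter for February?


Calendar month order:
1. January
2. February <--
3. March
February is month number 2

2


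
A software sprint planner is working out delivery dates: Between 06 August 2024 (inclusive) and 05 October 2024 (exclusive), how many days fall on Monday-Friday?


Start: 2024-08-06 (Tuesday)
End (exclusive): 2024-10-05 (Saturday)
Total calendar days: 60
Full weeks: 60 // 7 = 8 -> 40 weekdays
Remaining 4 days starting on Tuesday:
  Tue(w), Wed(w), Thu(w), Fri(w) -> 4 weekdays
Total business days: 40 + 4 = 44

44


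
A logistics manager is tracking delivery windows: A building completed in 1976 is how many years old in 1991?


Birth year: 1976
Current year: 1991
Age = current year - birth year
Age = 1991 - 1976 = 15

15


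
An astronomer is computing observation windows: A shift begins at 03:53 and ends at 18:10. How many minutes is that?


Start time: 03:53 = 233 minutes from midnight
End time: 18:10 = 1090 minutes from midnight
Difference: 1090 - 233 = 857 minutes
That is 14 hours and 17 minutes

857


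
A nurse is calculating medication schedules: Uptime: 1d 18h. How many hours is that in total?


Days: 1
Extra hours: 18
Hours per day: 24
Days to hours: 1 x 24 = 24
Total: 24 + 18 = 42

42


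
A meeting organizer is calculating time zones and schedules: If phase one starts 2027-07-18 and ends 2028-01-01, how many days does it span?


Start date: 2027-07-18
End date: 2028-01-01
Jul 2027: +14 days
Aug 2027: +31 days
Sep 2027: +30 days
... (3 more months)
Total: 167 days

167


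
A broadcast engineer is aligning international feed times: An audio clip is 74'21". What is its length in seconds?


Minutes: 74
Seconds: 21
Convert minutes to seconds: 74 x 60 = 4440
Add remaining seconds: 4440 + 21 = 4461

4461


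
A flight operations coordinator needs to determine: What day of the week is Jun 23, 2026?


Date: 2026-06-23
January 1, 2026 is a Thursday
Day of year: 174
Offset from Jan 1: 173 days
173 mod 7 = 5
Result: Tuesday

Tuesday


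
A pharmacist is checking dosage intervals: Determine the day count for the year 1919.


Year: 1919
Check leap year rules:
Divisible by 4? No
1919 is not a leap year
Days: 365

365


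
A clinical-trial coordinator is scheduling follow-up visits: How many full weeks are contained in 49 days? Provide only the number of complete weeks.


Total days: 49
Days per week: 7
Division: 49 / 7 = 7 remainder 0
Complete weeks: 7
Remaining days: 0

7


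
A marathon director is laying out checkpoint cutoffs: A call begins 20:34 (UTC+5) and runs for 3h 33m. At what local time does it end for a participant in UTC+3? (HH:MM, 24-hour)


Start: 20:34 in UTC+5
Step 1 - add duration:
  minutes: 34 + 33 = 67 (carry 1h)
  hours: 20 + 3 + 1 = 24
  end in UTC+5: 00:07
Step 2 - convert UTC+5 -> UTC+3:
  offset difference: 3 - (5) = -2 hours
  0 + (-2) = -2 -> mod 24 = 22
Result: 22:07 in UTC+3

22:07


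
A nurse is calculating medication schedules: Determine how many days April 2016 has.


Month: April
Year: 2016
April is a 30-day month
Total: 30 days

30


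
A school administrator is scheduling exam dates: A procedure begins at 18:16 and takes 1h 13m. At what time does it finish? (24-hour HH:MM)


Start time: 18:16
Adding: 1 hours 13 minutes
Minutes: 16 + 13 = 29
Hours: 18 + 1 + 0 = 19
Result: 19:29

19:29


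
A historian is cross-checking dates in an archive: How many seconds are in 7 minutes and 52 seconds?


Minutes: 7
Extra seconds: 52
Seconds per minute: 60
Minutes to seconds: 7 x 60 = 420
Total: 420 + 52 = 472

472


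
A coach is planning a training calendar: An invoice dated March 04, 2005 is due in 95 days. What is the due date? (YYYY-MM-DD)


Start: 2005-03-04
Adding 95 days
Days remaining in March: 27
After March: 68 days still to add
April 2005: 30 days, 38 remaining
May 2005: 31 days, 7 remaining
June 2005 has 30 days, need 7
Result: 2005-06-07

2005-06-07


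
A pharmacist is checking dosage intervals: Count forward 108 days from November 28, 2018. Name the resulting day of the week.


Start: 2018-11-28 (Wednesday)
Step 1 - find target date: add 108 days
  2018-11-28 + 108 days = 2019-03-16
Step 2 - day of week:
  108 mod 7 = 3
  Wednesday + 3 days -> Saturday
Result: Saturday (2019-03-16)

Saturday


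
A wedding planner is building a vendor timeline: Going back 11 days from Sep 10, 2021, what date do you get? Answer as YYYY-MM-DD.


Start: 2021-09-10
Subtracting 11 days
Days already passed in September: 10
After going back through September: 1 more days to subtract
August 2021 has 31 days, need 1
Result: 2021-08-30

2021-08-30


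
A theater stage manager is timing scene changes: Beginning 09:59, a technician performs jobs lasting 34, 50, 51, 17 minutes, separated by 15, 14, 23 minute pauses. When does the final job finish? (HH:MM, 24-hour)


Start: 09:59 = 599 min from midnight
  after task 1 (34 min): 10:33
  after break (15 min): 10:48
  after task 2 (50 min): 11:38
  after break (14 min): 11:52
  after task 3 (51 min): 12:43
  after break (23 min): 13:06
  after task 4 (17 min): 13:23
Total elapsed: 204 minutes
End time: 13:23

13:23


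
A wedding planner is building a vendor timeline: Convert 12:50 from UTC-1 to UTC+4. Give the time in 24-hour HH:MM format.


Local time: 12:50 at UTC-1 (offset -1h)
Target zone: UTC+4 (offset 4h)
Difference: 4 - (-1) = 5 hours
Calculation: 12 + (5) = 17
Result: 17:50

17:50


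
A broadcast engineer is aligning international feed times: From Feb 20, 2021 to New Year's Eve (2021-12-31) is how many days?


Start: February 20, 2021
End: December 31, 2021
Days left in February: 8
March: 31
April: 30
May: 31
June: 30
... plus remaining months
Sum of remaining months: 306
Total: 8 + 306 = 314

314


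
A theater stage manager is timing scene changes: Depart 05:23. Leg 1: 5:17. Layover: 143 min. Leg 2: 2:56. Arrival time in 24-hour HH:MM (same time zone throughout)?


Depart: 05:23
Leg 1: +317 min -> 10:40
Layover: +143 min -> 13:03
Leg 2: +176 min -> 15:59
Total travel: 636 minutes = 10h 36m
Arrival: 15:59

15:59


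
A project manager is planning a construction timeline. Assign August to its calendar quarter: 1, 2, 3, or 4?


Month: August (month 8)
Q1: January-March (months 1-3)
Q2: April-June (months 4-6)
Q3: July-September (months 7-9)
Q4: October-December (months 10-12)
Month 8 falls in Q3

3


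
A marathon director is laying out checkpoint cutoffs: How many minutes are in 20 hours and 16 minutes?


Hours: 20
Minutes: 16
Convert hours to minutes: 20 x 60 = 1200
Add remaining minutes: 1200 + 16 = 1216

1216


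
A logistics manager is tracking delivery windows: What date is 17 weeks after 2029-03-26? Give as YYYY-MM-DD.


Start: 2029-03-26
Weeks to add: 17
Convert to days: 17 x 7 = 119 days
Add 119 days to 2029-03-26
Result: 2029-07-23

2029-07-23


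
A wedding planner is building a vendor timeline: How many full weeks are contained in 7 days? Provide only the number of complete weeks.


Total days: 7
Days per week: 7
Division: 7 / 7 = 1 remainder 0
Complete weeks: 1
Remaining days: 0

1


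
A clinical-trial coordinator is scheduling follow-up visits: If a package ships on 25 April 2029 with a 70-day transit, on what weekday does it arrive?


Start: 2029-04-25 (Wednesday)
Step 1 - find target date: add 70 days
  2029-04-25 + 70 days = 2029-07-04
Step 2 - day of week:
  70 mod 7 = 0
  Wednesday + 0 days -> Wednesday
Result: Wednesday (2029-07-04)

Wednesday


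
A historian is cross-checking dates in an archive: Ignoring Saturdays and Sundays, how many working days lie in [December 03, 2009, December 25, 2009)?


Start: 2009-12-03 (Thursday)
End (exclusive): 2009-12-25 (Friday)
Total calendar days: 22
Full weeks: 22 // 7 = 3 -> 15 weekdays
Remaining 1 days starting on Thursday:
  Thu(w) -> 1 weekdays
Total business days: 15 + 1 = 16

16


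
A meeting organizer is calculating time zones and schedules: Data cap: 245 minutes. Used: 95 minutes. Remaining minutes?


Total budget: 245 minutes
Time used: 95 minutes
Remaining: 245 - 95 = 150 minutes
Percent used: 38.8%
Percent remaining: 61.2%

150


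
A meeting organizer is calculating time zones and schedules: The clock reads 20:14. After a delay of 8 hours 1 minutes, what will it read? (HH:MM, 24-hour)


Start time: 20:14
Adding: 8 hours 1 minutes
Minutes: 14 + 1 = 15
Hours: 20 + 8 + 0 = 28
Hour wraparound: 28 mod 24 = 4
Result: 04:15

04:15


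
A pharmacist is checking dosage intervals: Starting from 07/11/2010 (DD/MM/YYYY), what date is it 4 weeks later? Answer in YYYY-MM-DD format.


Start: 2010-11-07
Weeks to add: 4
Convert to days: 4 x 7 = 28 days
Add 28 days to 2010-11-07
Result: 2010-12-05

2010-12-05


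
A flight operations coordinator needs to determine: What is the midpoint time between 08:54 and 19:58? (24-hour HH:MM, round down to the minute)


Start time: 08:54 = 534 minutes from midnight
End time: 19:58 = 1198 minutes from midnight
Sum: 534 + 1198 = 1732
Midpoint: 1732 / 2 = 866 minutes
Convert: 866 / 60 = 14 hours, 26 minutes
Result: 14:26

14:26


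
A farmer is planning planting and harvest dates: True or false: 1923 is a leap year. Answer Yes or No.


Year: 1923
Divisible by 4? 1923 / 4 = 480.75 -> No
Not divisible by 4, so NOT a leap year

No


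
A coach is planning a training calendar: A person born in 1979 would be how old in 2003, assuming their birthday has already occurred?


Birth year: 1979
Current year: 2003
Age = current year - birth year
Age = 2003 - 1979 = 24

24


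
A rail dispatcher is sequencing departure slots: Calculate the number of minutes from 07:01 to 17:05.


Start time: 07:01 = 421 minutes from midnight
End time: 17:05 = 1025 minutes from midnight
Difference: 1025 - 421 = 604 minutes
That is 10 hours and 4 minutes

604


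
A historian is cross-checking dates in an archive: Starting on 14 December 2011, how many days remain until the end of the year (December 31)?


Start: December 14, 2011
End: December 31, 2011
Days left in December: 17
Total: 17 days

17


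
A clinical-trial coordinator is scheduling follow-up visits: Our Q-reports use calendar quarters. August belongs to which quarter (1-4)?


Month: August (month 8)
Q1: January-March (months 1-3)
Q2: April-June (months 4-6)
Q3: July-September (months 7-9)
Q4: October-December (months 10-12)
Month 8 falls in Q3

3


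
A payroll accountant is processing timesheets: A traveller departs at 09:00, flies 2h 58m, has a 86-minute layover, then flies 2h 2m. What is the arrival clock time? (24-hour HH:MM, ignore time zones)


Depart: 09:00
Leg 1: +178 min -> 11:58
Layover: +86 min -> 13:24
Leg 2: +122 min -> 15:26
Total travel: 386 minutes = 6h 26m
Arrival: 15:26

15:26


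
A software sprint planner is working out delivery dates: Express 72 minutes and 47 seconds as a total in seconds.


Minutes: 72
Seconds: 47
Convert minutes to seconds: 72 x 60 = 4320
Add remaining seconds: 4320 + 47 = 4367

4367


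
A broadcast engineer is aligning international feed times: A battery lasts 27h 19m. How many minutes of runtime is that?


Hours: 27
Extra minutes: 19
Minutes per hour: 60
Hours to minutes: 27 x 60 = 1620
Total: 1620 + 19 = 1639

1639


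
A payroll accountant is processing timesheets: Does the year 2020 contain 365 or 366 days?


Year: 2020
Check leap year rules:
Divisible by 4? Yes
Divisible by 100? No
2020 is a leap year
Days: 366

366


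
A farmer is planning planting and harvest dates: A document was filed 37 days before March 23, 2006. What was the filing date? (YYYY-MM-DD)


Start: 2006-03-23
Subtracting 37 days
Days already passed in March: 23
After going back through March: 14 more days to subtract
February 2006 has 28 days, need 14
Result: 2006-02-14

2006-02-14


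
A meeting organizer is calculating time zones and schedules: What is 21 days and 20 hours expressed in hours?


Days: 21
Extra hours: 20
Hours per day: 24
Days to hours: 21 x 24 = 504
Total: 504 + 20 = 524

524


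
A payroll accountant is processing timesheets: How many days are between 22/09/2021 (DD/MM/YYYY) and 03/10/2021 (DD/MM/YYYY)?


Start date: 2021-09-22
End date: 2021-10-03
Sep 2021: +9 days
Oct 2021: +2 days
Total: 11 days

11


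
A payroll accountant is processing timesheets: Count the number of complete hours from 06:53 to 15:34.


Start: 06:53
End: 15:34
Hour difference: 15 - 6 = 9 hours
Minute difference: 34 - 53 = -19 minutes
Total minutes: 521
Complete hours: 521 / 60 = 8 (remainder 41)

8


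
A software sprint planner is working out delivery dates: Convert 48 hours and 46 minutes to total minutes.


Hours: 48
Minutes: 46
Convert hours to minutes: 48 x 60 = 2880
Add remaining minutes: 2880 + 46 = 2926

2926


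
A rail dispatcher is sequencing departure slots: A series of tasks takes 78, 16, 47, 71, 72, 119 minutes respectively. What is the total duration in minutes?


Durations: 78, 16, 47, 71, 72, 119
Running sum: 78
+ 16 = 94
+ 47 = 141
+ 71 = 212
+ 72 = 284
+ 119 = 403
Total duration: 403 minutes
That is 6 hours and 43 minutes

403


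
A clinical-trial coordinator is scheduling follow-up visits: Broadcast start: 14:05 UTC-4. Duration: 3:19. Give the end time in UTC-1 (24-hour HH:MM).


Start: 14:05 in UTC-4
Step 1 - add duration:
  minutes: 5 + 19 = 24
  hours: 14 + 3 + 0 = 17
  end in UTC-4: 17:24
Step 2 - convert UTC-4 -> UTC-1:
  offset difference: -1 - (-4) = 3 hours
  17 + (3) = 20 -> mod 24 = 20
Result: 20:24 in UTC-1

20:24


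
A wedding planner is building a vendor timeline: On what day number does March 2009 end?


Month: March
Year: 2009
March is a 31-day month
Total: 31 days

31


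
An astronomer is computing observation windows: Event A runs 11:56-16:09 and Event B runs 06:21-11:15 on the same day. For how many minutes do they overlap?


Interval A: [716, 969] minutes from midnight
Interval B: [381, 675] minutes from midnight
Overlap start = max(716, 381) = 716
Overlap end = min(969, 675) = 675
End <= start, so the intervals do not overlap: 0 minutes

0


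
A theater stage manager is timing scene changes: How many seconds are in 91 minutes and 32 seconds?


Minutes: 91
Extra seconds: 32
Seconds per minute: 60
Minutes to seconds: 91 x 60 = 5460
Total: 5460 + 32 = 5492

5492


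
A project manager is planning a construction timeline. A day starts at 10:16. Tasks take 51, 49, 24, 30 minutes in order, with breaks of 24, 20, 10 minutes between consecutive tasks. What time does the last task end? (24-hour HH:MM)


Start: 10:16 = 616 min from midnight
  after task 1 (51 min): 11:07
  after break (24 min): 11:31
  after task 2 (49 min): 12:20
  after break (20 min): 12:40
  after task 3 (24 min): 13:04
  after break (10 min): 13:14
  after task 4 (30 min): 13:44
Total elapsed: 208 minutes
End time: 13:44

13:44


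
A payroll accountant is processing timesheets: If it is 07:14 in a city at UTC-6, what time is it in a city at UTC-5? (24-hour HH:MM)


Local time: 07:14 at UTC-6 (offset -6h)
Target zone: UTC-5 (offset -5h)
Difference: -5 - (-6) = 1 hours
Calculation: 7 + (1) = 8
Result: 08:14

08:14


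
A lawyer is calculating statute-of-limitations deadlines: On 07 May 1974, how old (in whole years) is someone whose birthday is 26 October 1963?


Birth: 1963-10-26
Reference: 1974-05-07
Year difference: 1974 - 1963 = 11
Has birthday (10-26) occurred by 05-07? No
Birthday not yet reached this year -> subtract 1
Age in full years: 10

10


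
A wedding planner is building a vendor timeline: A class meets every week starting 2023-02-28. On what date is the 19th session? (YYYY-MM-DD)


First occurrence: 2023-02-28 (occurrence 1)
Each occurrence is 7 days after the previous.
Occurrence 19 is 18 weeks after the first.
18 weeks = 126 days
2023-02-28 + 126 days = 2023-07-04

2023-07-04


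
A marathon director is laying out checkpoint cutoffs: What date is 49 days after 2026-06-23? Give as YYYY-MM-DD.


Start: 2026-06-23
Adding 49 days
Days remaining in June: 7
After June: 42 days still to add
July 2026: 31 days, 11 remaining
August 2026 has 31 days, need 11
Result: 2026-08-11

2026-08-11


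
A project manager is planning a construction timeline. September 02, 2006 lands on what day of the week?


Date: 2006-09-02
January 1, 2006 is a Sunday
Day of year: 245
Offset from Jan 1: 244 days
244 mod 7 = 6
Result: Saturday

Saturday


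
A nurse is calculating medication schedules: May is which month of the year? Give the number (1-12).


Calendar month order:
4. April
5. May <--
6. June
May is month number 5

5


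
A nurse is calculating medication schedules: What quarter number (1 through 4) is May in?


Month: May (month 5)
Q1: January-March (months 1-3)
Q2: April-June (months 4-6)
Q3: July-September (months 7-9)
Q4: October-December (months 10-12)
Month 5 falls in Q2

2


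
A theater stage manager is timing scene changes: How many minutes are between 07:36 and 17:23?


Start time: 07:36 = 456 minutes from midnight
End time: 17:23 = 1043 minutes from midnight
Difference: 1043 - 456 = 587 minutes
That is 9 hours and 47 minutes

587


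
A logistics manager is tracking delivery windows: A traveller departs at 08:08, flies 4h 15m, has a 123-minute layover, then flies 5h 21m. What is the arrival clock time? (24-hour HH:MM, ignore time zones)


Depart: 08:08
Leg 1: +255 min -> 12:23
Layover: +123 min -> 14:26
Leg 2: +321 min -> 19:47
Total travel: 699 minutes = 11h 39m
Arrival: 19:47

19:47


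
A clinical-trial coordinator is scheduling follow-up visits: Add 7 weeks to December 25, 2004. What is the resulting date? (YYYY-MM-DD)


Start: 2004-12-25
Weeks to add: 7
Convert to days: 7 x 7 = 49 days
Add 49 days to 2004-12-25
Result: 2005-02-12

2005-02-12


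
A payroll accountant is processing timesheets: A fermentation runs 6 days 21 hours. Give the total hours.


Days: 6
Extra hours: 21
Hours per day: 24
Days to hours: 6 x 24 = 144
Total: 144 + 21 = 165

165


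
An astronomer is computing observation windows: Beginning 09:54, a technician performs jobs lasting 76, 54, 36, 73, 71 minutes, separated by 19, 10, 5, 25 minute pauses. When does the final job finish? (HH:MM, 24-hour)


Start: 09:54 = 594 min from midnight
  after task 1 (76 min): 11:10
  after break (19 min): 11:29
  after task 2 (54 min): 12:23
  after break (10 min): 12:33
  after task 3 (36 min): 13:09
  after break (5 min): 13:14
  after task 4 (73 min): 14:27
  after break (25 min): 14:52
  after task 5 (71 min): 16:03
Total elapsed: 369 minutes
End time: 16:03

16:03


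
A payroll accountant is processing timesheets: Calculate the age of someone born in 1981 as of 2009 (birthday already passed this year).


Birth year: 1981
Current year: 2009
Age = current year - birth year
Age = 2009 - 1981 = 28

28


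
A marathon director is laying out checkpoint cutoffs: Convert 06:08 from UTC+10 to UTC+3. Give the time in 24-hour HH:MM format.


Local time: 06:08 at UTC+10 (offset 10h)
Target zone: UTC+3 (offset 3h)
Difference: 3 - (10) = -7 hours
Calculation: 6 + (-7) = -1
Wraparound: (-1) mod 24 = 23
Result: 23:08

23:08


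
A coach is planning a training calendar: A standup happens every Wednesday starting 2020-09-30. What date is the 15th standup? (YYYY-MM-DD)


First occurrence: 2020-09-30 (occurrence 1)
Each occurrence is 7 days after the previous.
Occurrence 15 is 14 weeks after the first.
14 weeks = 98 days
2020-09-30 + 98 days = 2021-01-06

2021-01-06


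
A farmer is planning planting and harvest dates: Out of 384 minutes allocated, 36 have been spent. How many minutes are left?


Total budget: 384 minutes
Time used: 36 minutes
Remaining: 384 - 36 = 348 minutes
Percent used: 9.4%
Percent remaining: 90.6%

348


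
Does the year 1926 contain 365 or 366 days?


Year: 1926
Check leap year rules:
Divisible by 4? No
1926 is not a leap year
Days: 365

365


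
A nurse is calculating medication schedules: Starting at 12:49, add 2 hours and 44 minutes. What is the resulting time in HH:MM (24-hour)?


Start time: 12:49
Adding: 2 hours 44 minutes
Minutes: 49 + 44 = 93
Minute overflow: 93 >= 60, so carry 1 hour, minutes = 33
Hours: 12 + 2 + 1 = 15
Result: 15:33

15:33


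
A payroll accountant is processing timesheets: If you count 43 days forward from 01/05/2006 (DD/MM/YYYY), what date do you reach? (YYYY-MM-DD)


Start: 2006-05-01
Adding 43 days
Days remaining in May: 30
After May: 13 days still to add
June 2006 has 30 days, need 13
Result: 2006-06-13

2006-06-13


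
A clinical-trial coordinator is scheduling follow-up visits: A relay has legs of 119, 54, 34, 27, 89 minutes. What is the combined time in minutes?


Durations: 119, 54, 34, 27, 89
Running sum: 119
+ 54 = 173
+ 34 = 207
+ 27 = 234
+ 89 = 323
Total duration: 323 minutes
That is 5 hours and 23 minutes

323


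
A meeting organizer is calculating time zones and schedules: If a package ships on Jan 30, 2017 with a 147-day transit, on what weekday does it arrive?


Start: 2017-01-30 (Monday)
Step 1 - find target date: add 147 days
  2017-01-30 + 147 days = 2017-06-26
Step 2 - day of week:
  147 mod 7 = 0
  Monday + 0 days -> Monday
Result: Monday (2017-06-26)

Monday


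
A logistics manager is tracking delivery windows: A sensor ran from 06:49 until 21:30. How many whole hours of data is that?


Start: 06:49
End: 21:30
Hour difference: 21 - 6 = 15 hours
Minute difference: 30 - 49 = -19 minutes
Total minutes: 881
Complete hours: 881 / 60 = 14 (remainder 41)

14


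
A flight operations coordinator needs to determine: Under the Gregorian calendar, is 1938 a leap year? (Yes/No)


Year: 1938
Divisible by 4? 1938 / 4 = 484.5 -> No
Not divisible by 4, so NOT a leap year

No


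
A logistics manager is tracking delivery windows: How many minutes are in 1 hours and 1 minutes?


Hours: 1
Minutes: 1
Convert hours to minutes: 1 x 60 = 60
Add remaining minutes: 60 + 1 = 61

61
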